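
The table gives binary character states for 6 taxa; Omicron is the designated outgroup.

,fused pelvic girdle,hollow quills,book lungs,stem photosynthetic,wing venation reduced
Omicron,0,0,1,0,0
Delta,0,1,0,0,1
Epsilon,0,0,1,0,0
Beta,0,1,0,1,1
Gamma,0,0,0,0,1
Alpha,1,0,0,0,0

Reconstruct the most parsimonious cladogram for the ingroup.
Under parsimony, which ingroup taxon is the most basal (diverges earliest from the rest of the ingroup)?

Character polarity is set by the outgroup: the derived state is whichever differs from the outgroup's state, so for book lungs the derived state is '0', and for the remaining characters it is '1'.
fused pelvic girdle (derived state '1') is unique to Alpha (autapomorphy; uninformative for grouping).
hollow quills (derived state '1') is shared by Beta and Delta — a synapomorphy uniting that clade.
book lungs: derived state '0' in Alpha, Beta, Delta, and Gamma only — synapomorphy for {Alpha, Beta, Delta, Gamma}.
stem photosynthetic (derived state '1') is unique to Beta (autapomorphy; uninformative for grouping).
wing venation reduced: derived state '1' in Beta, Delta, and Gamma only — synapomorphy for {Beta, Delta, Gamma}.
Most parsimonious ingroup topology: ((((Delta,Beta),Gamma),Alpha),Epsilon).
Epsilon is sister to the clade containing all other ingroup taxa, so it is the earliest-diverging (most basal) ingroup lineage.

Epsilon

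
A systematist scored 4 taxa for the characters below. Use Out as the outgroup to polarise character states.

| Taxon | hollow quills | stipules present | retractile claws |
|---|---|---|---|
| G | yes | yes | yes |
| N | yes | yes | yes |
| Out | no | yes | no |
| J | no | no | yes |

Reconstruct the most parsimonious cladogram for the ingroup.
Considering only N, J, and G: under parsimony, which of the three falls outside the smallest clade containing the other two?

J

Character polarity is set by the outgroup: the derived state is whichever differs from the outgroup's state, so for stipules present the derived state is 'no', and for the remaining characters it is 'yes'.
hollow quills: derived state 'yes' in G and N only — synapomorphy for {G, N}.
stipules present (derived state 'no') is unique to J (autapomorphy; uninformative for grouping).
retractile claws (derived state 'yes') is shared by all ingroup taxa — unites the whole ingroup.
Most parsimonious ingroup topology: ((N,G),J).
N and G share a more recent common ancestor with each other than either does with J, so J is the least closely related of the three.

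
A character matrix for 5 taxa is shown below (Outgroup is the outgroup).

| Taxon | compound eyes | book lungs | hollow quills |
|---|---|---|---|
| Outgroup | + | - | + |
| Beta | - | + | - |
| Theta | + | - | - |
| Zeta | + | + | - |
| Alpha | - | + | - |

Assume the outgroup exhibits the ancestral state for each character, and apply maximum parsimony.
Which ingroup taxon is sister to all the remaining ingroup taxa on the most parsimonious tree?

Character polarity is set by the outgroup: the derived state is whichever differs from the outgroup's state, so for compound eyes, hollow quills the derived state is '-', and for the remaining characters it is '+'.
Only Alpha and Beta show the derived state '-' for compound eyes, supporting them as a clade.
book lungs: derived state '+' in Alpha, Beta, and Zeta only — synapomorphy for {Alpha, Beta, Zeta}.
hollow quills (derived state '-') is shared by all ingroup taxa — unites the whole ingroup.
Most parsimonious ingroup topology: (((Beta,Alpha),Zeta),Theta).
Theta is sister to the clade containing all other ingroup taxa, so it is the earliest-diverging (most basal) ingroup lineage.

Theta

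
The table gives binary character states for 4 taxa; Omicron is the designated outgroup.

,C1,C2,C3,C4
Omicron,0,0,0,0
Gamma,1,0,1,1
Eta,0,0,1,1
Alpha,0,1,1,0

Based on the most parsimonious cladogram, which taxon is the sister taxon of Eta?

Gamma

The outgroup has state '0' for every character, so '1' is the derived state throughout.
C1: derived state '1' in Gamma only — an autapomorphy, so it tells us nothing about relationships among taxa.
C2: derived state '1' in Alpha only — an autapomorphy, so it tells us nothing about relationships among taxa.
C3 (derived state '1') is shared by all ingroup taxa — unites the whole ingroup.
C4: derived state '1' in Eta and Gamma only — synapomorphy for {Eta, Gamma}.
Most parsimonious ingroup topology: ((Gamma,Eta),Alpha).
Eta and Gamma form a cherry on this tree, so they are sister taxa.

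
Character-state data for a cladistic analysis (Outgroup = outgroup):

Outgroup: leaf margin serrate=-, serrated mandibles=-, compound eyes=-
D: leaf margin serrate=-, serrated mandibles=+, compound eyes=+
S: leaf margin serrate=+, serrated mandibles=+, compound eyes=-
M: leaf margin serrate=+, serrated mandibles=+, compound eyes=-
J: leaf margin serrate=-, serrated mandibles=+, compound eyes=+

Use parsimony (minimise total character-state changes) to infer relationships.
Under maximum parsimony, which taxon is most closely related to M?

The outgroup has state '-' for every character, so '+' is the derived state throughout.
Only M and S show the derived state '+' for leaf margin serrate, supporting them as a clade.
serrated mandibles (derived state '+') is shared by all ingroup taxa — unites the whole ingroup.
Only D and J show the derived state '+' for compound eyes, supporting them as a clade.
Most parsimonious ingroup topology: ((S,M),(D,J)).
M and S form a cherry on this tree, so they are sister taxa.

S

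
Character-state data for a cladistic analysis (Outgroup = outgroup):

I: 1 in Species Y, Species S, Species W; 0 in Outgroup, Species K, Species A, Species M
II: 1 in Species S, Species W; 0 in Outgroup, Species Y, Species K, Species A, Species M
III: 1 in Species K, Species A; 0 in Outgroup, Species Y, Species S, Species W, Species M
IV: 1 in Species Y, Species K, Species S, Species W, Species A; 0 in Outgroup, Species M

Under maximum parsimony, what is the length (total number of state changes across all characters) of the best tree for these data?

4

The outgroup has state '0' for every character, so '1' is the derived state throughout.
I: derived state '1' in Species S, Species W, and Species Y only — synapomorphy for {Species S, Species W, Species Y}.
II: derived state '1' in Species S and Species W only — synapomorphy for {Species S, Species W}.
III: derived state '1' in Species A and Species K only — synapomorphy for {Species A, Species K}.
IV: derived state '1' in Species A, Species K, Species S, Species W, and Species Y only — synapomorphy for {Species A, Species K, Species S, Species W, Species Y}.
Most parsimonious ingroup topology: (((Species Y,(Species S,Species W)),(Species K,Species A)),Species M).
Changes per character on this tree: I: 1; II: 1; III: 1; IV: 1.
Total = 4.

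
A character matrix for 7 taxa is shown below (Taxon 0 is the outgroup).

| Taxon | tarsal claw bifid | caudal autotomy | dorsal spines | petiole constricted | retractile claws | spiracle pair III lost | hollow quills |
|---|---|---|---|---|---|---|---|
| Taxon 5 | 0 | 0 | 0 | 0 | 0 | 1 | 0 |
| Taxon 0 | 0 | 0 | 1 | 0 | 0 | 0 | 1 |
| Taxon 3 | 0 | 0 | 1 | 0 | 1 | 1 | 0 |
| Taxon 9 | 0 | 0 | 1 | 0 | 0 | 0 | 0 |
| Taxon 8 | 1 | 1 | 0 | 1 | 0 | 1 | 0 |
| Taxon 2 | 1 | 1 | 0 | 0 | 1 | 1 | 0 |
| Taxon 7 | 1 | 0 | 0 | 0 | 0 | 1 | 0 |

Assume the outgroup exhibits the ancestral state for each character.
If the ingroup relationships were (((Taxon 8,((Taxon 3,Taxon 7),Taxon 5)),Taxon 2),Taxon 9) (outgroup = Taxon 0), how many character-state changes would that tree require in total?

12

Map each character onto (((Taxon 8,((Taxon 3,Taxon 7),Taxon 5)),Taxon 2),Taxon 9) (rooted by Taxon 0) and count the minimum state changes it requires (Fitch parsimony):
tarsal claw bifid: 3; caudal autotomy: 2; dorsal spines: 2; petiole constricted: 1; retractile claws: 2; spiracle pair III lost: 1; hollow quills: 1.
Total tree length = 12.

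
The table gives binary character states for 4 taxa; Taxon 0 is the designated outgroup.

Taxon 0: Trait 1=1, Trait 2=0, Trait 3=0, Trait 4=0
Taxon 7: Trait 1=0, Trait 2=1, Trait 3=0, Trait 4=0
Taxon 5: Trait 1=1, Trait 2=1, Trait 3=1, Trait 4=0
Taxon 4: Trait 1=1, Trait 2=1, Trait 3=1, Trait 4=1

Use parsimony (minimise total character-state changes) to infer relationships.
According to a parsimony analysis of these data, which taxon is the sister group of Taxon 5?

Character polarity is set by the outgroup: the derived state is whichever differs from the outgroup's state, so for Trait 1 the derived state is '0', and for the remaining characters it is '1'.
Trait 1 (derived state '0') is unique to Taxon 7 (autapomorphy; uninformative for grouping).
All ingroup taxa share the derived state '1' for Trait 2; it defines the ingroup but does not resolve relationships within it.
Trait 3 (derived state '1') is shared by Taxon 4 and Taxon 5 — a synapomorphy uniting that clade.
Trait 4: derived state '1' in Taxon 4 only — an autapomorphy, so it tells us nothing about relationships among taxa.
Most parsimonious ingroup topology: (Taxon 7,(Taxon 5,Taxon 4)).
Taxon 5 and Taxon 4 form a cherry on this tree, so they are sister taxa.

Taxon 4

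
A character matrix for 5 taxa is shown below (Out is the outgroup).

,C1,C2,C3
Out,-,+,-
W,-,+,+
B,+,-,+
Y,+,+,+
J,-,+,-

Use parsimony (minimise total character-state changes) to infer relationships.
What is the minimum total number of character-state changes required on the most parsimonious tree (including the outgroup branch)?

Character polarity is set by the outgroup: the derived state is whichever differs from the outgroup's state, so for C2 the derived state is '-', and for the remaining characters it is '+'.
Only B and Y show the derived state '+' for C1, supporting them as a clade.
C2: derived state '-' in B only — an autapomorphy, so it tells us nothing about relationships among taxa.
C3 (derived state '+') is shared by B, W, and Y — a synapomorphy uniting that clade.
Most parsimonious ingroup topology: ((W,(B,Y)),J).
Changes per character on this tree: C1: 1; C2: 1; C3: 1.
Total = 3.

3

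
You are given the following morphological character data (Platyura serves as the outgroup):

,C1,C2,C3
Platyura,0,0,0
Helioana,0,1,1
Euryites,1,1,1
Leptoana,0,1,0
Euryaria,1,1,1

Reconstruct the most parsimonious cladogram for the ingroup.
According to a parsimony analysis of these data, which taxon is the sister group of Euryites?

The outgroup has state '0' for every character, so '1' is the derived state throughout.
C1 (derived state '1') is shared by Euryaria and Euryites — a synapomorphy uniting that clade.
All ingroup taxa share the derived state '1' for C2; it defines the ingroup but does not resolve relationships within it.
C3 (derived state '1') is shared by Euryaria, Euryites, and Helioana — a synapomorphy uniting that clade.
Most parsimonious ingroup topology: (((Euryaria,Euryites),Helioana),Leptoana).
Euryites and Euryaria form a cherry on this tree, so they are sister taxa.

Euryaria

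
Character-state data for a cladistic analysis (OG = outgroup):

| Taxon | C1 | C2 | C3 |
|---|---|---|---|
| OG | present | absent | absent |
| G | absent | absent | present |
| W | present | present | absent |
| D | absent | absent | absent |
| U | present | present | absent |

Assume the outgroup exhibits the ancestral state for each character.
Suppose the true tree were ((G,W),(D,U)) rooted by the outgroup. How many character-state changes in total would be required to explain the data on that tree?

Map each character onto ((G,W),(D,U)) (rooted by OG) and count the minimum state changes it requires (Fitch parsimony):
C1: 2; C2: 2; C3: 1.
Total tree length = 5.

5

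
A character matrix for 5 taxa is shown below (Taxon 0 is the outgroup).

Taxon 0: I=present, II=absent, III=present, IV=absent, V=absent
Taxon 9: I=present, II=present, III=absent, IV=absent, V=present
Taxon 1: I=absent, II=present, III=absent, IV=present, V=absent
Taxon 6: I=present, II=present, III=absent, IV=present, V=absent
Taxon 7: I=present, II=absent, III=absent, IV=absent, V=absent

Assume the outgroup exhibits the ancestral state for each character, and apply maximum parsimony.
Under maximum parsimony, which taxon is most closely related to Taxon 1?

Taxon 6

Character polarity is set by the outgroup: the derived state is whichever differs from the outgroup's state, so for I, III the derived state is 'absent', and for the remaining characters it is 'present'.
I (derived state 'absent') is unique to Taxon 1 (autapomorphy; uninformative for grouping).
II (derived state 'present') is shared by Taxon 1, Taxon 6, and Taxon 9 — a synapomorphy uniting that clade.
All ingroup taxa share the derived state 'absent' for III; it defines the ingroup but does not resolve relationships within it.
IV (derived state 'present') is shared by Taxon 1 and Taxon 6 — a synapomorphy uniting that clade.
V: derived state 'present' in Taxon 9 only — an autapomorphy, so it tells us nothing about relationships among taxa.
Most parsimonious ingroup topology: ((Taxon 9,(Taxon 1,Taxon 6)),Taxon 7).
Taxon 1 and Taxon 6 form a cherry on this tree, so they are sister taxa.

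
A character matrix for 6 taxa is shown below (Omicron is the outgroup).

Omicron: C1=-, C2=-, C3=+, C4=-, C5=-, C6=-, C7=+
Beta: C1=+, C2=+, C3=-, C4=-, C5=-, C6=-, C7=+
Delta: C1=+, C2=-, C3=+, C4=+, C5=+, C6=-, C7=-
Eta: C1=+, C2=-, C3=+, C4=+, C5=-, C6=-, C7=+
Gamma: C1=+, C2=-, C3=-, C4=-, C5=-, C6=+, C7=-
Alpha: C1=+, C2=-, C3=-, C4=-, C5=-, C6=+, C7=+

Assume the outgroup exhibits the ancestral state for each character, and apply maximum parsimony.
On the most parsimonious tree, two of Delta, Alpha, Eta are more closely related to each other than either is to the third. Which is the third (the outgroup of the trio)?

Alpha

Character polarity is set by the outgroup: the derived state is whichever differs from the outgroup's state, so for C3, C7 the derived state is '-', and for the remaining characters it is '+'.
C1 (derived state '+') is shared by all ingroup taxa — unites the whole ingroup.
C2: derived state '+' in Beta only — an autapomorphy, so it tells us nothing about relationships among taxa.
Only Alpha, Beta, and Gamma show the derived state '-' for C3, supporting them as a clade.
C4: derived state '+' in Delta and Eta only — synapomorphy for {Delta, Eta}.
C5 (derived state '+') is unique to Delta (autapomorphy; uninformative for grouping).
C6: derived state '+' in Alpha and Gamma only — synapomorphy for {Alpha, Gamma}.
C7 groups Delta and Gamma, which is incompatible with the clades supported by the remaining characters; treating it as convergent (homoplasy) costs fewer steps than any alternative tree.
Most parsimonious ingroup topology: ((Beta,(Gamma,Alpha)),(Delta,Eta)).
Eta and Delta share a more recent common ancestor with each other than either does with Alpha, so Alpha is the least closely related of the three.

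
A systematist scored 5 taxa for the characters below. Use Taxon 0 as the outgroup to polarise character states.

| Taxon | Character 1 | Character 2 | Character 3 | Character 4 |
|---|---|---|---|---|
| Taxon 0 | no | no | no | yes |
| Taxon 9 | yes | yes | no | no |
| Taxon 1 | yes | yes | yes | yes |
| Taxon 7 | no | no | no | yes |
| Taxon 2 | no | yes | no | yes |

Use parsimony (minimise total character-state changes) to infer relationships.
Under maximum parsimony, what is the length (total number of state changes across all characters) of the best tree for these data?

4

Character polarity is set by the outgroup: the derived state is whichever differs from the outgroup's state, so for Character 4 the derived state is 'no', and for the remaining characters it is 'yes'.
Only Taxon 1 and Taxon 9 show the derived state 'yes' for Character 1, supporting them as a clade.
Character 2: derived state 'yes' in Taxon 1, Taxon 2, and Taxon 9 only — synapomorphy for {Taxon 1, Taxon 2, Taxon 9}.
Character 3: derived state 'yes' in Taxon 1 only — an autapomorphy, so it tells us nothing about relationships among taxa.
Character 4: derived state 'no' in Taxon 9 only — an autapomorphy, so it tells us nothing about relationships among taxa.
Most parsimonious ingroup topology: (((Taxon 9,Taxon 1),Taxon 2),Taxon 7).
Changes per character on this tree: Character 1: 1; Character 2: 1; Character 3: 1; Character 4: 1.
Total = 4.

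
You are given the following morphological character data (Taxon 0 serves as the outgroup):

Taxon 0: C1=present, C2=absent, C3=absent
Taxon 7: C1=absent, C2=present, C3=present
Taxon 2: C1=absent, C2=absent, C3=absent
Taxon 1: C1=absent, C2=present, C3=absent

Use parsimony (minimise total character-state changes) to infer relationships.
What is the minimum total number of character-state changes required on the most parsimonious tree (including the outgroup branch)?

3

Character polarity is set by the outgroup: the derived state is whichever differs from the outgroup's state, so for C1 the derived state is 'absent', and for the remaining characters it is 'present'.
All ingroup taxa share the derived state 'absent' for C1; it defines the ingroup but does not resolve relationships within it.
Only Taxon 1 and Taxon 7 show the derived state 'present' for C2, supporting them as a clade.
C3: derived state 'present' in Taxon 7 only — an autapomorphy, so it tells us nothing about relationships among taxa.
Most parsimonious ingroup topology: ((Taxon 7,Taxon 1),Taxon 2).
Changes per character on this tree: C1: 1; C2: 1; C3: 1.
Total = 3.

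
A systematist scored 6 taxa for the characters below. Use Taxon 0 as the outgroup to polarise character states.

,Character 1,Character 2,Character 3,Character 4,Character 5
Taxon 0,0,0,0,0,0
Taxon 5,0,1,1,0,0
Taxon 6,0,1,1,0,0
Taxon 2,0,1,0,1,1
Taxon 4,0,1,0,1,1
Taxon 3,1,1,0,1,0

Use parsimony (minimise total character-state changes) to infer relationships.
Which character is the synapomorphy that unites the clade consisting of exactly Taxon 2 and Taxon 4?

The outgroup has state '0' for every character, so '1' is the derived state throughout.
Character 1 (derived state '1') is unique to Taxon 3 (autapomorphy; uninformative for grouping).
All ingroup taxa share the derived state '1' for Character 2; it defines the ingroup but does not resolve relationships within it.
Character 3 (derived state '1') is shared by Taxon 5 and Taxon 6 — a synapomorphy uniting that clade.
Character 4: derived state '1' in Taxon 2, Taxon 3, and Taxon 4 only — synapomorphy for {Taxon 2, Taxon 3, Taxon 4}.
Character 5: derived state '1' in Taxon 2 and Taxon 4 only — synapomorphy for {Taxon 2, Taxon 4}.
Most parsimonious ingroup topology: ((Taxon 5,Taxon 6),((Taxon 2,Taxon 4),Taxon 3)).
The clade {Taxon 2, Taxon 4} is supported by Character 5: its derived state '1' occurs in exactly those taxa and in no other taxon (including the outgroup).

Character 5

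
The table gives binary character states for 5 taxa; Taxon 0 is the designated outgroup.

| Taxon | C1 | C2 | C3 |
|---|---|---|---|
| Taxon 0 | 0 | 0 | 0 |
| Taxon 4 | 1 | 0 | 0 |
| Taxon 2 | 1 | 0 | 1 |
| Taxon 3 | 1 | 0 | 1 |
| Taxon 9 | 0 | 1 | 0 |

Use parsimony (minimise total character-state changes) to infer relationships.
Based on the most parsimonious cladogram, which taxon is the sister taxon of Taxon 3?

Taxon 2

The outgroup has state '0' for every character, so '1' is the derived state throughout.
C1 (derived state '1') is shared by Taxon 2, Taxon 3, and Taxon 4 — a synapomorphy uniting that clade.
C2: derived state '1' in Taxon 9 only — an autapomorphy, so it tells us nothing about relationships among taxa.
C3 (derived state '1') is shared by Taxon 2 and Taxon 3 — a synapomorphy uniting that clade.
Most parsimonious ingroup topology: ((Taxon 4,(Taxon 2,Taxon 3)),Taxon 9).
Taxon 3 and Taxon 2 form a cherry on this tree, so they are sister taxa.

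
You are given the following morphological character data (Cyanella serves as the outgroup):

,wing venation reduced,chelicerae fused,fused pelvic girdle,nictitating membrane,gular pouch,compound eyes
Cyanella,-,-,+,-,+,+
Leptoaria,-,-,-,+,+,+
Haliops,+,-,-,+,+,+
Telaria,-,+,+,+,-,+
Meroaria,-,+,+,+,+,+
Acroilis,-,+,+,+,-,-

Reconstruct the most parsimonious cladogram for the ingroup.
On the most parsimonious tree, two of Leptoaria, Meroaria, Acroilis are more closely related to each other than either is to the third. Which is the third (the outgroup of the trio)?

Character polarity is set by the outgroup: the derived state is whichever differs from the outgroup's state, so for fused pelvic girdle, gular pouch, compound eyes the derived state is '-', and for the remaining characters it is '+'.
wing venation reduced (derived state '+') is unique to Haliops (autapomorphy; uninformative for grouping).
Only Acroilis, Meroaria, and Telaria show the derived state '+' for chelicerae fused, supporting them as a clade.
fused pelvic girdle: derived state '-' in Haliops and Leptoaria only — synapomorphy for {Haliops, Leptoaria}.
All ingroup taxa share the derived state '+' for nictitating membrane; it defines the ingroup but does not resolve relationships within it.
gular pouch: derived state '-' in Acroilis and Telaria only — synapomorphy for {Acroilis, Telaria}.
compound eyes: derived state '-' in Acroilis only — an autapomorphy, so it tells us nothing about relationships among taxa.
Most parsimonious ingroup topology: ((Leptoaria,Haliops),((Telaria,Acroilis),Meroaria)).
Acroilis and Meroaria share a more recent common ancestor with each other than either does with Leptoaria, so Leptoaria is the least closely related of the three.

Leptoaria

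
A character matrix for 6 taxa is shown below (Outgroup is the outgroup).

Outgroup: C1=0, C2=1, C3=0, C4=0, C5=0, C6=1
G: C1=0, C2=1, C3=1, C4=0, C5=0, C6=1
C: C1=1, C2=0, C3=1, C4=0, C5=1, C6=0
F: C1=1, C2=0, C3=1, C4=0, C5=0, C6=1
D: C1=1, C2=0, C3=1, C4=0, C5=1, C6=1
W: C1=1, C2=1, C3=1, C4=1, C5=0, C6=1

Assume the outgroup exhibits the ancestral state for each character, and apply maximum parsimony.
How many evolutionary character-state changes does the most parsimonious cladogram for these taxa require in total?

6

Character polarity is set by the outgroup: the derived state is whichever differs from the outgroup's state, so for C2, C6 the derived state is '0', and for the remaining characters it is '1'.
C1 (derived state '1') is shared by C, D, F, and W — a synapomorphy uniting that clade.
C2: derived state '0' in C, D, and F only — synapomorphy for {C, D, F}.
C3 (derived state '1') is shared by all ingroup taxa — unites the whole ingroup.
C4 (derived state '1') is unique to W (autapomorphy; uninformative for grouping).
C5 (derived state '1') is shared by C and D — a synapomorphy uniting that clade.
C6 (derived state '0') is unique to C (autapomorphy; uninformative for grouping).
Most parsimonious ingroup topology: (G,(((C,D),F),W)).
Changes per character on this tree: C1: 1; C2: 1; C3: 1; C4: 1; C5: 1; C6: 1.
Total = 6.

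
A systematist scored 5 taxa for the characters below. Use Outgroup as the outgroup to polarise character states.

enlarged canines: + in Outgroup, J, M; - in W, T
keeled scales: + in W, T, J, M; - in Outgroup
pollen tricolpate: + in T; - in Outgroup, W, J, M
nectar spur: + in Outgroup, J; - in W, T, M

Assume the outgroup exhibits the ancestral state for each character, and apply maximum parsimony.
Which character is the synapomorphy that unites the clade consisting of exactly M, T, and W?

Character polarity is set by the outgroup: the derived state is whichever differs from the outgroup's state, so for enlarged canines, nectar spur the derived state is '-', and for the remaining characters it is '+'.
enlarged canines: derived state '-' in T and W only — synapomorphy for {T, W}.
keeled scales (derived state '+') is shared by all ingroup taxa — unites the whole ingroup.
pollen tricolpate (derived state '+') is unique to T (autapomorphy; uninformative for grouping).
Only M, T, and W show the derived state '-' for nectar spur, supporting them as a clade.
Most parsimonious ingroup topology: (((W,T),M),J).
The clade {M, T, W} is supported by nectar spur: its derived state '-' occurs in exactly those taxa and in no other taxon (including the outgroup).

nectar spur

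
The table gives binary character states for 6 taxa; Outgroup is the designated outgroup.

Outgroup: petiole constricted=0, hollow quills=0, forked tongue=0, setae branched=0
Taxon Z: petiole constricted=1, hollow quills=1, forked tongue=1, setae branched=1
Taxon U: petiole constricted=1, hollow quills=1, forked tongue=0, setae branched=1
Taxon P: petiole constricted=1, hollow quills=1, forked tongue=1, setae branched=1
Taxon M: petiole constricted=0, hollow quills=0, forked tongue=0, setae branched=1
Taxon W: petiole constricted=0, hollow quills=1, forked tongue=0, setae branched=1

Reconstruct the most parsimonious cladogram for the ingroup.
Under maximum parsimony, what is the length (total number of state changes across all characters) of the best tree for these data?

The outgroup has state '0' for every character, so '1' is the derived state throughout.
petiole constricted (derived state '1') is shared by Taxon P, Taxon U, and Taxon Z — a synapomorphy uniting that clade.
hollow quills (derived state '1') is shared by Taxon P, Taxon U, Taxon W, and Taxon Z — a synapomorphy uniting that clade.
forked tongue (derived state '1') is shared by Taxon P and Taxon Z — a synapomorphy uniting that clade.
All ingroup taxa share the derived state '1' for setae branched; it defines the ingroup but does not resolve relationships within it.
Most parsimonious ingroup topology: ((((Taxon Z,Taxon P),Taxon U),Taxon W),Taxon M).
Changes per character on this tree: petiole constricted: 1; hollow quills: 1; forked tongue: 1; setae branched: 1.
Total = 4.

4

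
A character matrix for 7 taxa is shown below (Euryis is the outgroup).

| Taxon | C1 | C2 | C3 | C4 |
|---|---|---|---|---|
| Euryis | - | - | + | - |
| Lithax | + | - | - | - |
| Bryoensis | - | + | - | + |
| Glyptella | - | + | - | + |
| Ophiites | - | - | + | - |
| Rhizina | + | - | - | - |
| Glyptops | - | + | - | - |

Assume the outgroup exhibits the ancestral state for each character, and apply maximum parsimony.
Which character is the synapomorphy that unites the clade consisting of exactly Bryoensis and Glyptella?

Character polarity is set by the outgroup: the derived state is whichever differs from the outgroup's state, so for C3 the derived state is '-', and for the remaining characters it is '+'.
C1: derived state '+' in Lithax and Rhizina only — synapomorphy for {Lithax, Rhizina}.
Only Bryoensis, Glyptella, and Glyptops show the derived state '+' for C2, supporting them as a clade.
C3 (derived state '-') is shared by Bryoensis, Glyptella, Glyptops, Lithax, and Rhizina — a synapomorphy uniting that clade.
C4: derived state '+' in Bryoensis and Glyptella only — synapomorphy for {Bryoensis, Glyptella}.
Most parsimonious ingroup topology: (((Lithax,Rhizina),((Bryoensis,Glyptella),Glyptops)),Ophiites).
The clade {Bryoensis, Glyptella} is supported by C4: its derived state '+' occurs in exactly those taxa and in no other taxon (including the outgroup).

C4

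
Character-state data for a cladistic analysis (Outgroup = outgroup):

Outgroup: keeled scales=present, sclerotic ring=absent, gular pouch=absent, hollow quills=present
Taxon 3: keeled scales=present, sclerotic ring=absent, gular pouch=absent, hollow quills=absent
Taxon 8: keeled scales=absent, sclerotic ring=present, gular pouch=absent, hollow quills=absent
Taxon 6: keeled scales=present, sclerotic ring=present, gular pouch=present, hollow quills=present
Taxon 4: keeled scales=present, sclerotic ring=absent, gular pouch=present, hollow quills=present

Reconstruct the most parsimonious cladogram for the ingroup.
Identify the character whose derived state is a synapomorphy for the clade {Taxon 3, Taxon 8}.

hollow quills

Character polarity is set by the outgroup: the derived state is whichever differs from the outgroup's state, so for keeled scales, hollow quills the derived state is 'absent', and for the remaining characters it is 'present'.
keeled scales: derived state 'absent' in Taxon 8 only — an autapomorphy, so it tells us nothing about relationships among taxa.
sclerotic ring groups Taxon 6 and Taxon 8, which is incompatible with the clades supported by the remaining characters; treating it as convergent (homoplasy) costs fewer steps than any alternative tree.
gular pouch (derived state 'present') is shared by Taxon 4 and Taxon 6 — a synapomorphy uniting that clade.
hollow quills (derived state 'absent') is shared by Taxon 3 and Taxon 8 — a synapomorphy uniting that clade.
Most parsimonious ingroup topology: ((Taxon 3,Taxon 8),(Taxon 6,Taxon 4)).
The clade {Taxon 3, Taxon 8} is supported by hollow quills: its derived state 'absent' occurs in exactly those taxa and in no other taxon (including the outgroup).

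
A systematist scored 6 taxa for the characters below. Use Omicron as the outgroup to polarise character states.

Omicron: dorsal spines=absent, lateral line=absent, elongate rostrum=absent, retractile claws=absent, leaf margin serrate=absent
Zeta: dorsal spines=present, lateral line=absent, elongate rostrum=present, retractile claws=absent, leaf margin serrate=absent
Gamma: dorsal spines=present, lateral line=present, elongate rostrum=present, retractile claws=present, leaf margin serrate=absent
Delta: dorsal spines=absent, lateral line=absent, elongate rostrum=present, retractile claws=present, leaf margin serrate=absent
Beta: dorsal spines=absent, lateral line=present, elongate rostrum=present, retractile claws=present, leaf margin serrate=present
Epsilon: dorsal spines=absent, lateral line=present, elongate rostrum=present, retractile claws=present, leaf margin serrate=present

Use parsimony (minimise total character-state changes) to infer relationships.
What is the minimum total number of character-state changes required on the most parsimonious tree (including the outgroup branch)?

6

The outgroup has state 'absent' for every character, so 'present' is the derived state throughout.
dorsal spines groups Gamma and Zeta, which is incompatible with the clades supported by the remaining characters; treating it as convergent (homoplasy) costs fewer steps than any alternative tree.
Only Beta, Epsilon, and Gamma show the derived state 'present' for lateral line, supporting them as a clade.
elongate rostrum (derived state 'present') is shared by all ingroup taxa — unites the whole ingroup.
Only Beta, Delta, Epsilon, and Gamma show the derived state 'present' for retractile claws, supporting them as a clade.
Only Beta and Epsilon show the derived state 'present' for leaf margin serrate, supporting them as a clade.
Most parsimonious ingroup topology: (Zeta,((Gamma,(Beta,Epsilon)),Delta)).
Changes per character on this tree: dorsal spines: 2; lateral line: 1; elongate rostrum: 1; retractile claws: 1; leaf margin serrate: 1.
Total = 6.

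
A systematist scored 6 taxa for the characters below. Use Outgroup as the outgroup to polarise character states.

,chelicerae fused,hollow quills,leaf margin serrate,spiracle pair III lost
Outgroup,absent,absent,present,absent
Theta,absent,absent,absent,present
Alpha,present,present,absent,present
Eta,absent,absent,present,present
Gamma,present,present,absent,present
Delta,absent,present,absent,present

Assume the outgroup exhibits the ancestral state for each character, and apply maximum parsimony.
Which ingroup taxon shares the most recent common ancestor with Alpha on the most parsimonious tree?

Gamma

Character polarity is set by the outgroup: the derived state is whichever differs from the outgroup's state, so for leaf margin serrate the derived state is 'absent', and for the remaining characters it is 'present'.
chelicerae fused (derived state 'present') is shared by Alpha and Gamma — a synapomorphy uniting that clade.
hollow quills: derived state 'present' in Alpha, Delta, and Gamma only — synapomorphy for {Alpha, Delta, Gamma}.
leaf margin serrate (derived state 'absent') is shared by Alpha, Delta, Gamma, and Theta — a synapomorphy uniting that clade.
All ingroup taxa share the derived state 'present' for spiracle pair III lost; it defines the ingroup but does not resolve relationships within it.
Most parsimonious ingroup topology: ((Theta,((Alpha,Gamma),Delta)),Eta).
Alpha and Gamma form a cherry on this tree, so they are sister taxa.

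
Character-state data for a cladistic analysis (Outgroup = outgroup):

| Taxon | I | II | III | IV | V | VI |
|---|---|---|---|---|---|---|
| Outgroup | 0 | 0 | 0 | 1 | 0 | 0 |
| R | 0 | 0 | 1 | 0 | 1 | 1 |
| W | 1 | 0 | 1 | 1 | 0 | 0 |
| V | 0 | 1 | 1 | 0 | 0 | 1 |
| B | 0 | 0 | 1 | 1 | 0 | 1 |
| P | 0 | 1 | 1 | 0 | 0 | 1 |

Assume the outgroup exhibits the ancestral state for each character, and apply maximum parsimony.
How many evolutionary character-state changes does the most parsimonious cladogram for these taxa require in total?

Character polarity is set by the outgroup: the derived state is whichever differs from the outgroup's state, so for IV the derived state is '0', and for the remaining characters it is '1'.
I (derived state '1') is unique to W (autapomorphy; uninformative for grouping).
Only P and V show the derived state '1' for II, supporting them as a clade.
All ingroup taxa share the derived state '1' for III; it defines the ingroup but does not resolve relationships within it.
Only P, R, and V show the derived state '0' for IV, supporting them as a clade.
V (derived state '1') is unique to R (autapomorphy; uninformative for grouping).
VI: derived state '1' in B, P, R, and V only — synapomorphy for {B, P, R, V}.
Most parsimonious ingroup topology: (((R,(V,P)),B),W).
Changes per character on this tree: I: 1; II: 1; III: 1; IV: 1; V: 1; VI: 1.
Total = 6.

6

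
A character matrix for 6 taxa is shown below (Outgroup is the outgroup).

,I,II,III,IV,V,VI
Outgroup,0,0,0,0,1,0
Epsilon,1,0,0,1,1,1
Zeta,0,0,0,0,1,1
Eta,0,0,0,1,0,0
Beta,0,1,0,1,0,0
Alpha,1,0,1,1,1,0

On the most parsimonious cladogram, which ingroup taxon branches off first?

Zeta

Character polarity is set by the outgroup: the derived state is whichever differs from the outgroup's state, so for V the derived state is '0', and for the remaining characters it is '1'.
Only Alpha and Epsilon show the derived state '1' for I, supporting them as a clade.
II: derived state '1' in Beta only — an autapomorphy, so it tells us nothing about relationships among taxa.
III (derived state '1') is unique to Alpha (autapomorphy; uninformative for grouping).
IV: derived state '1' in Alpha, Beta, Epsilon, and Eta only — synapomorphy for {Alpha, Beta, Epsilon, Eta}.
Only Beta and Eta show the derived state '0' for V, supporting them as a clade.
VI groups Epsilon and Zeta, which is incompatible with the clades supported by the remaining characters; treating it as convergent (homoplasy) costs fewer steps than any alternative tree.
Most parsimonious ingroup topology: (((Epsilon,Alpha),(Eta,Beta)),Zeta).
Zeta is sister to the clade containing all other ingroup taxa, so it is the earliest-diverging (most basal) ingroup lineage.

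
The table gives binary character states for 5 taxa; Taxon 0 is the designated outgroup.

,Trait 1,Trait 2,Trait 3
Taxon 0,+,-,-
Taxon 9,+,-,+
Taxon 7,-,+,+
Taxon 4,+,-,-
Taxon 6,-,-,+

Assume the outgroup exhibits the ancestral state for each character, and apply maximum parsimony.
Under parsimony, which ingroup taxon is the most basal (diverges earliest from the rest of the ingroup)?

Character polarity is set by the outgroup: the derived state is whichever differs from the outgroup's state, so for Trait 1 the derived state is '-', and for the remaining characters it is '+'.
Trait 1: derived state '-' in Taxon 6 and Taxon 7 only — synapomorphy for {Taxon 6, Taxon 7}.
Trait 2: derived state '+' in Taxon 7 only — an autapomorphy, so it tells us nothing about relationships among taxa.
Trait 3 (derived state '+') is shared by Taxon 6, Taxon 7, and Taxon 9 — a synapomorphy uniting that clade.
Most parsimonious ingroup topology: ((Taxon 9,(Taxon 7,Taxon 6)),Taxon 4).
Taxon 4 is sister to the clade containing all other ingroup taxa, so it is the earliest-diverging (most basal) ingroup lineage.

Taxon 4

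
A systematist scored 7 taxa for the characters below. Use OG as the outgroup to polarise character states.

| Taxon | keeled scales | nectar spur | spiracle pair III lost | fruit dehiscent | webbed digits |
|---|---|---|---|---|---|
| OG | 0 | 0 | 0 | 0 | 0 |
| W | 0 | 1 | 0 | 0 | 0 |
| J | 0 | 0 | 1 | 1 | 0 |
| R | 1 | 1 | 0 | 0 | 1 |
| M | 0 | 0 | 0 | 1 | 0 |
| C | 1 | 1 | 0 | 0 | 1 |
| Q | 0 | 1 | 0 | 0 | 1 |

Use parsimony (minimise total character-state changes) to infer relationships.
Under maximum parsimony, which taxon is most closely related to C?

R

The outgroup has state '0' for every character, so '1' is the derived state throughout.
keeled scales (derived state '1') is shared by C and R — a synapomorphy uniting that clade.
nectar spur: derived state '1' in C, Q, R, and W only — synapomorphy for {C, Q, R, W}.
spiracle pair III lost: derived state '1' in J only — an autapomorphy, so it tells us nothing about relationships among taxa.
fruit dehiscent (derived state '1') is shared by J and M — a synapomorphy uniting that clade.
Only C, Q, and R show the derived state '1' for webbed digits, supporting them as a clade.
Most parsimonious ingroup topology: ((W,((R,C),Q)),(J,M)).
C and R form a cherry on this tree, so they are sister taxa.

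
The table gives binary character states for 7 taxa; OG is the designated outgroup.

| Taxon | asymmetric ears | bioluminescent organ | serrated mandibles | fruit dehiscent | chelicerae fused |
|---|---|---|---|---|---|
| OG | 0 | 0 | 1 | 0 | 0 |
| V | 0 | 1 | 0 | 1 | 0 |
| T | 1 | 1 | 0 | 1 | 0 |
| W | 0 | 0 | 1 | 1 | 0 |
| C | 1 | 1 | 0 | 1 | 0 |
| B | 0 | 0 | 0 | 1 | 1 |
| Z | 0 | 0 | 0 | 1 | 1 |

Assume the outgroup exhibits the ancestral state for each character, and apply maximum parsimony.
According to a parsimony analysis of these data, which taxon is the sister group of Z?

B

Character polarity is set by the outgroup: the derived state is whichever differs from the outgroup's state, so for serrated mandibles the derived state is '0', and for the remaining characters it is '1'.
Only C and T show the derived state '1' for asymmetric ears, supporting them as a clade.
Only C, T, and V show the derived state '1' for bioluminescent organ, supporting them as a clade.
serrated mandibles: derived state '0' in B, C, T, V, and Z only — synapomorphy for {B, C, T, V, Z}.
All ingroup taxa share the derived state '1' for fruit dehiscent; it defines the ingroup but does not resolve relationships within it.
chelicerae fused (derived state '1') is shared by B and Z — a synapomorphy uniting that clade.
Most parsimonious ingroup topology: (((V,(T,C)),(B,Z)),W).
Z and B form a cherry on this tree, so they are sister taxa.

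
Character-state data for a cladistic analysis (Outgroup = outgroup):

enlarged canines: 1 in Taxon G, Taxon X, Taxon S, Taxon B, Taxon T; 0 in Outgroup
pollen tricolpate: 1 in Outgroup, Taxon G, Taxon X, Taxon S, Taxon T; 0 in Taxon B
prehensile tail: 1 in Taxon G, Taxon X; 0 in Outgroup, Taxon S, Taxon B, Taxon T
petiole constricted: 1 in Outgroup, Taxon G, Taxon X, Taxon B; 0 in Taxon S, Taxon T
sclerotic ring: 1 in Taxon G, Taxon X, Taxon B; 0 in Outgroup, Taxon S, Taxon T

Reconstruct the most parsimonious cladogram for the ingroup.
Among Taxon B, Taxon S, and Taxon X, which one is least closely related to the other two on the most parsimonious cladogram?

Taxon S

Character polarity is set by the outgroup: the derived state is whichever differs from the outgroup's state, so for pollen tricolpate, petiole constricted the derived state is '0', and for the remaining characters it is '1'.
enlarged canines (derived state '1') is shared by all ingroup taxa — unites the whole ingroup.
pollen tricolpate: derived state '0' in Taxon B only — an autapomorphy, so it tells us nothing about relationships among taxa.
prehensile tail (derived state '1') is shared by Taxon G and Taxon X — a synapomorphy uniting that clade.
petiole constricted (derived state '0') is shared by Taxon S and Taxon T — a synapomorphy uniting that clade.
sclerotic ring (derived state '1') is shared by Taxon B, Taxon G, and Taxon X — a synapomorphy uniting that clade.
Most parsimonious ingroup topology: (((Taxon G,Taxon X),Taxon B),(Taxon S,Taxon T)).
Taxon X and Taxon B share a more recent common ancestor with each other than either does with Taxon S, so Taxon S is the least closely related of the three.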